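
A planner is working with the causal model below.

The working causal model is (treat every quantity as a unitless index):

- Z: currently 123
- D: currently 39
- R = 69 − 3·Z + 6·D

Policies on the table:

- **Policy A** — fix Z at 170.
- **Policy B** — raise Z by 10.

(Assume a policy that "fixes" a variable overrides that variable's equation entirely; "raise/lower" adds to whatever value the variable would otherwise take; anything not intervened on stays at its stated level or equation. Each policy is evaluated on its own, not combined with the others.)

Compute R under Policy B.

Policy B (Z + 10):
  Z = 123 + 10 = 133
  D = 39
  R = 69 − 3·133 + 6·39 = -96

-96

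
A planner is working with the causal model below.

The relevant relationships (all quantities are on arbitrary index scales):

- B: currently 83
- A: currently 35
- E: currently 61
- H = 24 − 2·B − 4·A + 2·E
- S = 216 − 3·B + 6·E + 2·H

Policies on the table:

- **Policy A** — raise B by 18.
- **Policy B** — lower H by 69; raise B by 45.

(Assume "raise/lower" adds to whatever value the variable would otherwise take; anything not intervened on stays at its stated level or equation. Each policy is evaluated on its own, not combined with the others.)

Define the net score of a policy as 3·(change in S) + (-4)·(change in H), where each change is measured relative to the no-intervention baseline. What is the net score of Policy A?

Baseline:
  B = 83
  A = 35
  E = 61
  H = 24 − 2·83 − 4·35 + 2·61 = -160
  S = 216 − 3·83 + 6·61 + 2·(-160) = 13
Policy A (B + 18):
  B = 83 + 18 = 101
  A = 35
  E = 61
  H = 24 − 2·101 − 4·35 + 2·61 = -196
  S = 216 − 3·101 + 6·61 + 2·(-196) = -113
ΔS = -113 − 13 = -126; ΔH = -196 − (-160) = -36
Score = 3·(-126) + (-4)·(-36) = -234

-234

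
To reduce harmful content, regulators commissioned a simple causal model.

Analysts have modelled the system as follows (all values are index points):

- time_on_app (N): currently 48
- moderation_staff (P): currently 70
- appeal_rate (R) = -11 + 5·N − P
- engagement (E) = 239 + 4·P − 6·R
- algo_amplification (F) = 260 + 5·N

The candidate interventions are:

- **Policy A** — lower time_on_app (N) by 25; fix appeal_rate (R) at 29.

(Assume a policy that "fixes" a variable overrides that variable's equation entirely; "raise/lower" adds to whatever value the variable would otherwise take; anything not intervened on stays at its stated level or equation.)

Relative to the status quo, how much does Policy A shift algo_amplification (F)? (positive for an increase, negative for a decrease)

-125

Baseline:
  N = 48
  F = 260 + 5·48 = 500
Policy A (N − 25, R := 29):
  N = 48 − 25 = 23
  F = 260 + 5·23 = 375
Change in F: 375 − 500 = -125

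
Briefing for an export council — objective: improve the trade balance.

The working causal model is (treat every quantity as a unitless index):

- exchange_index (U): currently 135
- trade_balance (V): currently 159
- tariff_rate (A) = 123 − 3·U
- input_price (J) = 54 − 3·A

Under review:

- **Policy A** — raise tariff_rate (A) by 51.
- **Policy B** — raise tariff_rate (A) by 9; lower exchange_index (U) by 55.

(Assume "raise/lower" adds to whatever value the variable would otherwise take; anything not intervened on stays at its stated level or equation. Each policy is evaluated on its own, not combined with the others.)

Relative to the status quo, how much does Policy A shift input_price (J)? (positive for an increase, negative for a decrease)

Baseline:
  U = 135
  A = 123 − 3·135 = -282
  J = 54 − 3·(-282) = 900
Policy A (A + 51):
  U = 135
  A = 123 − 3·135 (+51 from intervention) = -231
  J = 54 − 3·(-231) = 747
Change in J: 747 − 900 = -153

-153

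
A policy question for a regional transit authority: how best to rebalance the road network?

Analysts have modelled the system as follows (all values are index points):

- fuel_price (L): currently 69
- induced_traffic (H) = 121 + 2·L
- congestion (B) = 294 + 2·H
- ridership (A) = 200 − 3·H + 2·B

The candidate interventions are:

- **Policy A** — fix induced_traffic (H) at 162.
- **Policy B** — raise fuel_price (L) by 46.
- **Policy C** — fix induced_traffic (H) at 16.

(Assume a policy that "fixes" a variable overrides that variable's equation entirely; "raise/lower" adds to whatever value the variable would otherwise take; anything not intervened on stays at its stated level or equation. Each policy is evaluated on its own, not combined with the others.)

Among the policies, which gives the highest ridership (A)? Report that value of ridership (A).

Policy A (H := 162):
  L = 69
  H = 162
  B = 294 + 2·162 = 618
  A = 200 − 3·162 + 2·618 = 950
Policy B (L + 46):
  L = 69 + 46 = 115
  H = 121 + 2·115 = 351
  B = 294 + 2·351 = 996
  A = 200 − 3·351 + 2·996 = 1139
Policy C (H := 16):
  L = 69
  H = 16
  B = 294 + 2·16 = 326
  A = 200 − 3·16 + 2·326 = 804
Comparing — Policy A: A=950, Policy B: A=1139, Policy C: A=804. Highest is 1139 (Policy B).

1139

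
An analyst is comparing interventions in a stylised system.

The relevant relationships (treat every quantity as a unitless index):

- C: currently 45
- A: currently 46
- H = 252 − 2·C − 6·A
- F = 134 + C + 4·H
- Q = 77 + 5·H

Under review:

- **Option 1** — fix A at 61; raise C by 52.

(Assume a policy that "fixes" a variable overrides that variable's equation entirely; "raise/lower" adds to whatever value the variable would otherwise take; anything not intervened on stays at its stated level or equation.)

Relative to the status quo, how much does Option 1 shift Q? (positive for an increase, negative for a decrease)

-970

Baseline:
  C = 45
  A = 46
  H = 252 − 2·45 − 6·46 = -114
  Q = 77 + 5·(-114) = -493
Option 1 (A := 61, C + 52):
  C = 45 + 52 = 97
  A = 61
  H = 252 − 2·97 − 6·61 = -308
  Q = 77 + 5·(-308) = -1463
Change in Q: -1463 − (-493) = -970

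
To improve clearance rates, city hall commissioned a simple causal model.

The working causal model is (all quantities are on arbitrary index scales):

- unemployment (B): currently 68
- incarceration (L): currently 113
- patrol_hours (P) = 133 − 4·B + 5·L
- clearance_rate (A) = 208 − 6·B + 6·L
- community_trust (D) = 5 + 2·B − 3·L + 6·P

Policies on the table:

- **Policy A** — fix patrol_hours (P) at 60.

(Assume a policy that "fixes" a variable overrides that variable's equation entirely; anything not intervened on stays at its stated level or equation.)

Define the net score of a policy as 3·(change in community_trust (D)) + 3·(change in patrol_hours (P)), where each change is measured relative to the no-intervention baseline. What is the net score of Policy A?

Baseline:
  B = 68
  L = 113
  P = 133 − 4·68 + 5·113 = 426
  D = 5 + 2·68 − 3·113 + 6·426 = 2358
Policy A (P := 60):
  B = 68
  L = 113
  P = 60
  D = 5 + 2·68 − 3·113 + 6·60 = 162
ΔD = 162 − 2358 = -2196; ΔP = 60 − 426 = -366
Score = 3·(-2196) + 3·(-366) = -7686

-7686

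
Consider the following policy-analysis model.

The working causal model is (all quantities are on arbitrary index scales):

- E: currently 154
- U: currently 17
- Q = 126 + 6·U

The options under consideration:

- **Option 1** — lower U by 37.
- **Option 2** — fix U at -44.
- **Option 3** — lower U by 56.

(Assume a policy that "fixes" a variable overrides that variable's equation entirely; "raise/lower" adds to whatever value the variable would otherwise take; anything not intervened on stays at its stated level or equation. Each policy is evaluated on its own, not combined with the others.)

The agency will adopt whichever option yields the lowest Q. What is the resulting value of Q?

-138

Option 1 (U − 37):
  U = 17 − 37 = -20
  Q = 126 + 6·(-20) = 6
Option 2 (U := -44):
  U = -44
  Q = 126 + 6·(-44) = -138
Option 3 (U − 56):
  U = 17 − 56 = -39
  Q = 126 + 6·(-39) = -108
Comparing — Option 1: Q=6, Option 2: Q=-138, Option 3: Q=-108. Lowest is -138 (Option 2).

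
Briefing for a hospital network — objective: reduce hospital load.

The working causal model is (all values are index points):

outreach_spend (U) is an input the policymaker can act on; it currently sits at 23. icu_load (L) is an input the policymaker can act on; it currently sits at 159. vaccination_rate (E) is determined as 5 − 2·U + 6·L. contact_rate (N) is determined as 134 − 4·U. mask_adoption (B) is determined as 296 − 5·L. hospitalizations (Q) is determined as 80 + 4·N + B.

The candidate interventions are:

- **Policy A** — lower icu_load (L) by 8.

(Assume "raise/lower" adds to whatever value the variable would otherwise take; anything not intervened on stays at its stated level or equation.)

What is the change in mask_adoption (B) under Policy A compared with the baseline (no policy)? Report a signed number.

Baseline:
  L = 159
  B = 296 − 5·159 = -499
Policy A (L − 8):
  L = 159 − 8 = 151
  B = 296 − 5·151 = -459
Change in B: -459 − (-499) = 40

40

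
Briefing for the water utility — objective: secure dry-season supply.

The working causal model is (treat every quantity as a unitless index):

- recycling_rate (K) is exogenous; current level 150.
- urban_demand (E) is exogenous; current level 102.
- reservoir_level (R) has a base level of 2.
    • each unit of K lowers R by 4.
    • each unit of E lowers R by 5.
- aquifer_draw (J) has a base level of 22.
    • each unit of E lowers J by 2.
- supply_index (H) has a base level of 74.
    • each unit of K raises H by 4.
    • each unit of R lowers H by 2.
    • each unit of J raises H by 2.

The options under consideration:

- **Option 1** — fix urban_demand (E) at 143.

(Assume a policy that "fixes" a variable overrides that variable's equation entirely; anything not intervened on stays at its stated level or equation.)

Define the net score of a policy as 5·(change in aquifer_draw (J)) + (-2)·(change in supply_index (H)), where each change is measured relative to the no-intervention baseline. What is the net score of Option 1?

Baseline:
  K = 150
  E = 102
  R = 2 − 4·150 − 5·102 = -1108
  J = 22 − 2·102 = -182
  H = 74 + 4·150 − 2·(-1108) + 2·(-182) = 2526
Option 1 (E := 143):
  K = 150
  E = 143
  R = 2 − 4·150 − 5·143 = -1313
  J = 22 − 2·143 = -264
  H = 74 + 4·150 − 2·(-1313) + 2·(-264) = 2772
ΔJ = -264 − (-182) = -82; ΔH = 2772 − 2526 = 246
Score = 5·(-82) + (-2)·246 = -902

-902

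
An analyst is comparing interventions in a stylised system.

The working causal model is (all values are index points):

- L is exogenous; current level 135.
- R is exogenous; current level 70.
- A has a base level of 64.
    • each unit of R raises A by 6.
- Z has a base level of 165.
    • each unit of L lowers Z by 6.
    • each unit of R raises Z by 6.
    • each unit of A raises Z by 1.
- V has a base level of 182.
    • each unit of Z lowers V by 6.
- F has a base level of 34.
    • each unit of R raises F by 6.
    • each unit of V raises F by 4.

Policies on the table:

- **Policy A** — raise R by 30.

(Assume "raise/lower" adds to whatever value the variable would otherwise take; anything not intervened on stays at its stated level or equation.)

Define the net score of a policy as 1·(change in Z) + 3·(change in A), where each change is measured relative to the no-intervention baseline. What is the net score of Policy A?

900

Baseline:
  L = 135
  R = 70
  A = 64 + 6·70 = 484
  Z = 165 − 6·135 + 6·70 + 484 = 259
Policy A (R + 30):
  L = 135
  R = 70 + 30 = 100
  A = 64 + 6·100 = 664
  Z = 165 − 6·135 + 6·100 + 664 = 619
ΔZ = 619 − 259 = 360; ΔA = 664 − 484 = 180
Score = 1·360 + 3·180 = 900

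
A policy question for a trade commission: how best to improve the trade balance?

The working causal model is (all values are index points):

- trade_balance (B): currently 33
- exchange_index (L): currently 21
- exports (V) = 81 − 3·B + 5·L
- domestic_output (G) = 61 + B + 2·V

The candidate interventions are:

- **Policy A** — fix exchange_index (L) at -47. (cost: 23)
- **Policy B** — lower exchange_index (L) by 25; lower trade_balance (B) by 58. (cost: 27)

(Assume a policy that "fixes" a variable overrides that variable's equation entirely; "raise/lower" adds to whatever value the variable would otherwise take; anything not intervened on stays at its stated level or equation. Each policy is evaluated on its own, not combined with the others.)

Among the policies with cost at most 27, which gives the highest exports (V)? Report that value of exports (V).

Policy A (L := -47):
  B = 33
  L = -47
  V = 81 − 3·33 + 5·(-47) = -253
Policy B (L − 25, B − 58):
  B = 33 − 58 = -25
  L = 21 − 25 = -4
  V = 81 − 3·(-25) + 5·(-4) = 136
Comparing — Policy A: V=-253, Policy B: V=136. Highest is 136 (Policy B).

136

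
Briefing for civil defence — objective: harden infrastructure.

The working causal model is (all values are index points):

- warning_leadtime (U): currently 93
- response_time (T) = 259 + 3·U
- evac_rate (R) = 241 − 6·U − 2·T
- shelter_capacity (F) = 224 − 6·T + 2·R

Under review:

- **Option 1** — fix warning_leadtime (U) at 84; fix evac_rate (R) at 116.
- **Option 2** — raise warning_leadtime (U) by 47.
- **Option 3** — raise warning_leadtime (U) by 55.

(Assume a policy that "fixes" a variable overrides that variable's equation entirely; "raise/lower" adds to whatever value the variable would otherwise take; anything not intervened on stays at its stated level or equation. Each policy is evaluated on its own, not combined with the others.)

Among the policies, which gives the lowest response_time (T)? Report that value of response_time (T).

Option 1 (U := 84, R := 116):
  U = 84
  T = 259 + 3·84 = 511
Option 2 (U + 47):
  U = 93 + 47 = 140
  T = 259 + 3·140 = 679
Option 3 (U + 55):
  U = 93 + 55 = 148
  T = 259 + 3·148 = 703
Comparing — Option 1: T=511, Option 2: T=679, Option 3: T=703. Lowest is 511 (Option 1).

511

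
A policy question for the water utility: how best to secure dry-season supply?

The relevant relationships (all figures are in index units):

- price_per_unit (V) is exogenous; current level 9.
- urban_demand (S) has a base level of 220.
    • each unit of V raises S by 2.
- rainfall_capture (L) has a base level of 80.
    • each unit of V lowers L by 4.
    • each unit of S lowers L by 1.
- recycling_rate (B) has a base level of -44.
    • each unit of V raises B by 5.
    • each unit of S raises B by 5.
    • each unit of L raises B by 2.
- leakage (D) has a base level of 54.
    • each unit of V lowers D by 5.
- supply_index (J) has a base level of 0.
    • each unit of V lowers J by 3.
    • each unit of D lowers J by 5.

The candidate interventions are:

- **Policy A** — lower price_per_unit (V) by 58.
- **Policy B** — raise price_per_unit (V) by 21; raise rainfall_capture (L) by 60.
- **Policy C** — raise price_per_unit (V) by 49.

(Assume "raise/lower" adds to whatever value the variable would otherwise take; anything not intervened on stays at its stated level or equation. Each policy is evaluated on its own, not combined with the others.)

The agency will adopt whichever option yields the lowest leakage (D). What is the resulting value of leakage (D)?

Policy A (V − 58):
  V = 9 − 58 = -49
  D = 54 − 5·(-49) = 299
Policy B (V + 21, L + 60):
  V = 9 + 21 = 30
  D = 54 − 5·30 = -96
Policy C (V + 49):
  V = 9 + 49 = 58
  D = 54 − 5·58 = -236
Comparing — Policy A: D=299, Policy B: D=-96, Policy C: D=-236. Lowest is -236 (Policy C).

-236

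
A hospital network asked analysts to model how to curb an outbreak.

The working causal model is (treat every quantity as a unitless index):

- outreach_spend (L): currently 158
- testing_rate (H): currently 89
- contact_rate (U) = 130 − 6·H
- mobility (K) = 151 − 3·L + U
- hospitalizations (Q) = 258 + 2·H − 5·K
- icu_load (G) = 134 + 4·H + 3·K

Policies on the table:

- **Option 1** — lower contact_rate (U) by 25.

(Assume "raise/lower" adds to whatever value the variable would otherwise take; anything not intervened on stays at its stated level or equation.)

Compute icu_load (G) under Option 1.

Option 1 (U − 25):
  L = 158
  H = 89
  U = 130 − 6·89 (−25 from intervention) = -429
  K = 151 − 3·158 + (-429) = -752
  G = 134 + 4·89 + 3·(-752) = -1766

-1766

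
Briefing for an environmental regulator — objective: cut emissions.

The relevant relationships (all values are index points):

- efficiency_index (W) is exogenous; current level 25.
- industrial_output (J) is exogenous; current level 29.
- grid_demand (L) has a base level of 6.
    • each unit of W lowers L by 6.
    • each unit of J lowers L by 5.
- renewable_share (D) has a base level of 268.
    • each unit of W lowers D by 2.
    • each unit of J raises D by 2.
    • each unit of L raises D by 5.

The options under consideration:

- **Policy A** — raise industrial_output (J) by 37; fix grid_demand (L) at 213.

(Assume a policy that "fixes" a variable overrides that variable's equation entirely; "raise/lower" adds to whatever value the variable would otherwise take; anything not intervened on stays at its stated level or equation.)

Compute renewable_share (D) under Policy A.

Policy A (J + 37, L := 213):
  W = 25
  J = 29 + 37 = 66
  L = 213
  D = 268 − 2·25 + 2·66 + 5·213 = 1415

1415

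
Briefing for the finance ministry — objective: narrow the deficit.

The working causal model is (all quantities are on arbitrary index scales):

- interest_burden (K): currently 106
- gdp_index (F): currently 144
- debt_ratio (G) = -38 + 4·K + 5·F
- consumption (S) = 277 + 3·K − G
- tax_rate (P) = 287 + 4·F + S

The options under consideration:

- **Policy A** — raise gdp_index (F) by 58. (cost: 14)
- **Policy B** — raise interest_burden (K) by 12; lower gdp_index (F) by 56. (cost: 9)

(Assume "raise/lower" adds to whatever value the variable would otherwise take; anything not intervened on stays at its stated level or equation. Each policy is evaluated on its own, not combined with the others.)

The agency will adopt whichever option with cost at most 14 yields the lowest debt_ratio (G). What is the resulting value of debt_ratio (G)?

Policy A (F + 58):
  K = 106
  F = 144 + 58 = 202
  G = -38 + 4·106 + 5·202 = 1396
Policy B (K + 12, F − 56):
  K = 106 + 12 = 118
  F = 144 − 56 = 88
  G = -38 + 4·118 + 5·88 = 874
Comparing — Policy A: G=1396, Policy B: G=874. Lowest is 874 (Policy B).

874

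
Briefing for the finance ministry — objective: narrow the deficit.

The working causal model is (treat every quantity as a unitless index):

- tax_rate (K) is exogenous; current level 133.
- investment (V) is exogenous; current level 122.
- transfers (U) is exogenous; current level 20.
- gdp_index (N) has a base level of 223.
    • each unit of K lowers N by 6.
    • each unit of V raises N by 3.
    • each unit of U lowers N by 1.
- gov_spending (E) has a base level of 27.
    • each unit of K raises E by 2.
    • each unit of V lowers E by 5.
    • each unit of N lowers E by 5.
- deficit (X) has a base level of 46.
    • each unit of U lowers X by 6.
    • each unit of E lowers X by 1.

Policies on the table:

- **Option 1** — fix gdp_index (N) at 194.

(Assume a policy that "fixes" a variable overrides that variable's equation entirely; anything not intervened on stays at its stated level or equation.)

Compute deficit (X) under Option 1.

1213

Option 1 (N := 194):
  K = 133
  V = 122
  U = 20
  N = 194
  E = 27 + 2·133 − 5·122 − 5·194 = -1287
  X = 46 − 6·20 − (-1287) = 1213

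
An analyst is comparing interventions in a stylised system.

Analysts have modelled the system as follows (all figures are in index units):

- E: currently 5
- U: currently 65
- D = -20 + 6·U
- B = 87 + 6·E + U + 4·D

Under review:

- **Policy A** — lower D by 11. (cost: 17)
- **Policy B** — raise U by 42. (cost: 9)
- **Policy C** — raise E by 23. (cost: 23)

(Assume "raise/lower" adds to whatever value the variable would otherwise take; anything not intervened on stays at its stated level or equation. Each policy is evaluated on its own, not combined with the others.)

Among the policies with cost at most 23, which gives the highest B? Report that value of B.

Policy A (D − 11):
  E = 5
  U = 65
  D = -20 + 6·65 (−11 from intervention) = 359
  B = 87 + 6·5 + 65 + 4·359 = 1618
Policy B (U + 42):
  E = 5
  U = 65 + 42 = 107
  D = -20 + 6·107 = 622
  B = 87 + 6·5 + 107 + 4·622 = 2712
Policy C (E + 23):
  E = 5 + 23 = 28
  U = 65
  D = -20 + 6·65 = 370
  B = 87 + 6·28 + 65 + 4·370 = 1800
Comparing — Policy A: B=1618, Policy B: B=2712, Policy C: B=1800. Highest is 2712 (Policy B).

2712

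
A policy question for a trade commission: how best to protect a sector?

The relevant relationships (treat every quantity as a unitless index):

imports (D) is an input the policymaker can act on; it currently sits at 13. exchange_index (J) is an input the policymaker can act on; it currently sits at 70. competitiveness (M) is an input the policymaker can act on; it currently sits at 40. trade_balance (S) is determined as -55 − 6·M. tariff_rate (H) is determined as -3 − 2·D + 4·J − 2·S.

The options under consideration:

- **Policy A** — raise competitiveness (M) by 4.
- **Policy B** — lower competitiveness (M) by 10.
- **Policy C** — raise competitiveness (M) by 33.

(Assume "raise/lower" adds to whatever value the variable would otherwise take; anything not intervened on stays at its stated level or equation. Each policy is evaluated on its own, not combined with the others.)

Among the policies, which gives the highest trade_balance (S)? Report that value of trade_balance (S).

-235

Policy A (M + 4):
  M = 40 + 4 = 44
  S = -55 − 6·44 = -319
Policy B (M − 10):
  M = 40 − 10 = 30
  S = -55 − 6·30 = -235
Policy C (M + 33):
  M = 40 + 33 = 73
  S = -55 − 6·73 = -493
Comparing — Policy A: S=-319, Policy B: S=-235, Policy C: S=-493. Highest is -235 (Policy B).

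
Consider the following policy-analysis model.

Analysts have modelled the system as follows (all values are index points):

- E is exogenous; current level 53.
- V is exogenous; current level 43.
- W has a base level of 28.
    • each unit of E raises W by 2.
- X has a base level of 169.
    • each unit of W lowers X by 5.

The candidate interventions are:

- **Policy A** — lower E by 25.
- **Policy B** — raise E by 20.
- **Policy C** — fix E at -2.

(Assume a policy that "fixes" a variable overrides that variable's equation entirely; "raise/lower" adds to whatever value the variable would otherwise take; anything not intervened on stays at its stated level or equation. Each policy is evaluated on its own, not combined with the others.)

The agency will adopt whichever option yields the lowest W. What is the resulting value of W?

Policy A (E − 25):
  E = 53 − 25 = 28
  W = 28 + 2·28 = 84
Policy B (E + 20):
  E = 53 + 20 = 73
  W = 28 + 2·73 = 174
Policy C (E := -2):
  E = -2
  W = 28 + 2·(-2) = 24
Comparing — Policy A: W=84, Policy B: W=174, Policy C: W=24. Lowest is 24 (Policy C).

24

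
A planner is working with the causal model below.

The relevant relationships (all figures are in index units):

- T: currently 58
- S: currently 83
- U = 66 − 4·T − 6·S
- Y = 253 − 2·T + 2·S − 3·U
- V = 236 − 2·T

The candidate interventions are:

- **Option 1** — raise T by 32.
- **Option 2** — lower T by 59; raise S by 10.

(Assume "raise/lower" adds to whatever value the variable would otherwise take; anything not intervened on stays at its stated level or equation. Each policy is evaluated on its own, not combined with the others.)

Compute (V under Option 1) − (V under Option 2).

-182

Option 1 (T + 32):
  T = 58 + 32 = 90
  V = 236 − 2·90 = 56
Option 2 (T − 59, S + 10):
  T = 58 − 59 = -1
  V = 236 − 2·(-1) = 238
V: 56 − 238 = -182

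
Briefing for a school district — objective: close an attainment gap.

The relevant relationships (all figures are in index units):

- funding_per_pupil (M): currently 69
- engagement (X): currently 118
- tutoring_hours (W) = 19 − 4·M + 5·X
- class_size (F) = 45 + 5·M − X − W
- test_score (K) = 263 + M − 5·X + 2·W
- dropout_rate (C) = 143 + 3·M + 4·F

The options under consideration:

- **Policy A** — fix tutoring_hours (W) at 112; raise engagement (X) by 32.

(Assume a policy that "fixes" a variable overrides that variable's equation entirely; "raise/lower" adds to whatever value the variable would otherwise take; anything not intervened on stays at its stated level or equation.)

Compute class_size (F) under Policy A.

128

Policy A (W := 112, X + 32):
  M = 69
  X = 118 + 32 = 150
  W = 112
  F = 45 + 5·69 − 150 − 112 = 128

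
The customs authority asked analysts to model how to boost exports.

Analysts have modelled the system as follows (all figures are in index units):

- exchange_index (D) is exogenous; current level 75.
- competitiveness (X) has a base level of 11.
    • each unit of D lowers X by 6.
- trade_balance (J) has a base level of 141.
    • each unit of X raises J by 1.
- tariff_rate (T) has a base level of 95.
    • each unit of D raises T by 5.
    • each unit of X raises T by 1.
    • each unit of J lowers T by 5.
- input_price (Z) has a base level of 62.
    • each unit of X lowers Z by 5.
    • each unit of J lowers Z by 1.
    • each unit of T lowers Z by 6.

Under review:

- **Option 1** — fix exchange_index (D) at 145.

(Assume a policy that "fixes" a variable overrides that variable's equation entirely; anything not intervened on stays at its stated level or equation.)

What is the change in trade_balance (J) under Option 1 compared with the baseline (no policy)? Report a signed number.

-420

Baseline:
  D = 75
  X = 11 − 6·75 = -439
  J = 141 + (-439) = -298
Option 1 (D := 145):
  D = 145
  X = 11 − 6·145 = -859
  J = 141 + (-859) = -718
Change in J: -718 − (-298) = -420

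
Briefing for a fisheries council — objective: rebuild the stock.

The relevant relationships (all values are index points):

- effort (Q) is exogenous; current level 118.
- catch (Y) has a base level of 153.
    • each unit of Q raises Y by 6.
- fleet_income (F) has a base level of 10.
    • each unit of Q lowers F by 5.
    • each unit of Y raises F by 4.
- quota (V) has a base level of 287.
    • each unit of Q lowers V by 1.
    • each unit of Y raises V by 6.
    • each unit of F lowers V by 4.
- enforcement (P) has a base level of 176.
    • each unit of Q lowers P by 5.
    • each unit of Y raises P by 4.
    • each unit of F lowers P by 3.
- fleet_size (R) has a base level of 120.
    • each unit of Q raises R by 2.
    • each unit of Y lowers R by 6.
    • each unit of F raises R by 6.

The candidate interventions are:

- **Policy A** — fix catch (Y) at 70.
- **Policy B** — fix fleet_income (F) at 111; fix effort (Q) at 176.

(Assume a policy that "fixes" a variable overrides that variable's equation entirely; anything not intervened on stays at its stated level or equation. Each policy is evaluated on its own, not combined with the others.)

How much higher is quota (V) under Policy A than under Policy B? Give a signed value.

Policy A (Y := 70):
  Q = 118
  Y = 70
  F = 10 − 5·118 + 4·70 = -300
  V = 287 − 118 + 6·70 − 4·(-300) = 1789
Policy B (F := 111, Q := 176):
  Q = 176
  Y = 153 + 6·176 = 1209
  F = 111
  V = 287 − 176 + 6·1209 − 4·111 = 6921
V: 1789 − 6921 = -5132

-5132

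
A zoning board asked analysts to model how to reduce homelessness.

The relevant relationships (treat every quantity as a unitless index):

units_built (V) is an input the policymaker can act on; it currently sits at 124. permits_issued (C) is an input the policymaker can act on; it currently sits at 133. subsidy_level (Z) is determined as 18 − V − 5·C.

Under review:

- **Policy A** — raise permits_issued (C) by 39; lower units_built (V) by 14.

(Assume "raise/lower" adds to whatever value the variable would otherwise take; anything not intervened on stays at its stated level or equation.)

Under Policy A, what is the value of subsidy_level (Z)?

Policy A (C + 39, V − 14):
  V = 124 − 14 = 110
  C = 133 + 39 = 172
  Z = 18 − 110 − 5·172 = -952

-952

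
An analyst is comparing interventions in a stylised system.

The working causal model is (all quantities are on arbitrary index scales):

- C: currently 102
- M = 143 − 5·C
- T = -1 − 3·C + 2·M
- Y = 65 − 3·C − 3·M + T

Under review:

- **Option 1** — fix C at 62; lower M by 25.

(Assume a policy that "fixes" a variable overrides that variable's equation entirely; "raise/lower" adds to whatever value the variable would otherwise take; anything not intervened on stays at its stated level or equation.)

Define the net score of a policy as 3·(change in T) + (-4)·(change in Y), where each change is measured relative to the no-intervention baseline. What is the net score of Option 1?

1150

Baseline:
  C = 102
  M = 143 − 5·102 = -367
  T = -1 − 3·102 + 2·(-367) = -1041
  Y = 65 − 3·102 − 3·(-367) + (-1041) = -181
Option 1 (C := 62, M − 25):
  C = 62
  M = 143 − 5·62 (−25 from intervention) = -192
  T = -1 − 3·62 + 2·(-192) = -571
  Y = 65 − 3·62 − 3·(-192) + (-571) = -116
ΔT = -571 − (-1041) = 470; ΔY = -116 − (-181) = 65
Score = 3·470 + (-4)·65 = 1150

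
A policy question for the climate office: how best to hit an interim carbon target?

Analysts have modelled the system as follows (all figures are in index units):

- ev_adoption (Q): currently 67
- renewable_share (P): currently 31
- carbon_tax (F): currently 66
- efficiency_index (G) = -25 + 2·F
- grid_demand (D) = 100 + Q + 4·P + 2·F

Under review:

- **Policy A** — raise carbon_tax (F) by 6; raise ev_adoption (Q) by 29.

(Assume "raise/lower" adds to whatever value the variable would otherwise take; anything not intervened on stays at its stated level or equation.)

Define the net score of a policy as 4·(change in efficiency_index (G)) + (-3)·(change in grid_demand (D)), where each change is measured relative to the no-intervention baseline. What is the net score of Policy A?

-75

Baseline:
  Q = 67
  P = 31
  F = 66
  G = -25 + 2·66 = 107
  D = 100 + 67 + 4·31 + 2·66 = 423
Policy A (F + 6, Q + 29):
  Q = 67 + 29 = 96
  P = 31
  F = 66 + 6 = 72
  G = -25 + 2·72 = 119
  D = 100 + 96 + 4·31 + 2·72 = 464
ΔG = 119 − 107 = 12; ΔD = 464 − 423 = 41
Score = 4·12 + (-3)·41 = -75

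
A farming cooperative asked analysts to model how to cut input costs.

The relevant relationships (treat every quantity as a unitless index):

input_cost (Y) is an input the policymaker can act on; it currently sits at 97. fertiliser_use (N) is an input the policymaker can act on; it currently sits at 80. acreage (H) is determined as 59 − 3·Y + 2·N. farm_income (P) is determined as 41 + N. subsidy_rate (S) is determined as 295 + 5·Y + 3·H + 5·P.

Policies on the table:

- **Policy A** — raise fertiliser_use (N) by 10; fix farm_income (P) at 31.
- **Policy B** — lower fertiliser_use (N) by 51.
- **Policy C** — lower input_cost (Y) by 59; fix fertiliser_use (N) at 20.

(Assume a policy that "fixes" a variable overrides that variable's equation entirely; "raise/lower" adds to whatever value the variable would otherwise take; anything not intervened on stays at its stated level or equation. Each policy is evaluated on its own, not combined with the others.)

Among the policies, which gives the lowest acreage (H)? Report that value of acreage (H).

-174

Policy A (N + 10, P := 31):
  Y = 97
  N = 80 + 10 = 90
  H = 59 − 3·97 + 2·90 = -52
Policy B (N − 51):
  Y = 97
  N = 80 − 51 = 29
  H = 59 − 3·97 + 2·29 = -174
Policy C (Y − 59, N := 20):
  Y = 97 − 59 = 38
  N = 20
  H = 59 − 3·38 + 2·20 = -15
Comparing — Policy A: H=-52, Policy B: H=-174, Policy C: H=-15. Lowest is -174 (Policy B).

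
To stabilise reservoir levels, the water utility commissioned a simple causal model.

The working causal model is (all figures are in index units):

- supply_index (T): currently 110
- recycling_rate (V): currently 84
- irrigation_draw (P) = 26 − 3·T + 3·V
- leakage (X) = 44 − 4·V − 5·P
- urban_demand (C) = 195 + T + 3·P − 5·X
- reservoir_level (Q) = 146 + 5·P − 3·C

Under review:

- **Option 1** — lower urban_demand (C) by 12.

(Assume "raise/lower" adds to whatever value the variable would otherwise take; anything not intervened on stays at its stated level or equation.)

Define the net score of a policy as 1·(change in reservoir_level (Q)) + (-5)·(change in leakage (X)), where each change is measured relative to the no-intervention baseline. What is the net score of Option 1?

Baseline:
  T = 110
  V = 84
  P = 26 − 3·110 + 3·84 = -52
  X = 44 − 4·84 − 5·(-52) = -32
  C = 195 + 110 + 3·(-52) − 5·(-32) = 309
  Q = 146 + 5·(-52) − 3·309 = -1041
Option 1 (C − 12):
  T = 110
  V = 84
  P = 26 − 3·110 + 3·84 = -52
  X = 44 − 4·84 − 5·(-52) = -32
  C = 195 + 110 + 3·(-52) − 5·(-32) (−12 from intervention) = 297
  Q = 146 + 5·(-52) − 3·297 = -1005
ΔQ = -1005 − (-1041) = 36; ΔX = -32 − (-32) = 0
Score = 1·36 + (-5)·0 = 36

36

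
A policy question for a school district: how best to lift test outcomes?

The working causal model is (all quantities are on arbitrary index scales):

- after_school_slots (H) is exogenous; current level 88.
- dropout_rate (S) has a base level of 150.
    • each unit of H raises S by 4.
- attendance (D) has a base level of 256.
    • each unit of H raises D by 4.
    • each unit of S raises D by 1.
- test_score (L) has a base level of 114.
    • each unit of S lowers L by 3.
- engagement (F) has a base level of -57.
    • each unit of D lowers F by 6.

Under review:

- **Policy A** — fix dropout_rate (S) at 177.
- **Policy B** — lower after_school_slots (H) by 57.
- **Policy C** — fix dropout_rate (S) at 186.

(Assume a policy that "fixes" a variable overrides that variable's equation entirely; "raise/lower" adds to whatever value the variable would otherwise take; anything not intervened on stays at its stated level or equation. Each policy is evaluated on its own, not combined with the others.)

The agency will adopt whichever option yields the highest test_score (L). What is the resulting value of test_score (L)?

-417

Policy A (S := 177):
  H = 88
  S = 177
  L = 114 − 3·177 = -417
Policy B (H − 57):
  H = 88 − 57 = 31
  S = 150 + 4·31 = 274
  L = 114 − 3·274 = -708
Policy C (S := 186):
  H = 88
  S = 186
  L = 114 − 3·186 = -444
Comparing — Policy A: L=-417, Policy B: L=-708, Policy C: L=-444. Highest is -417 (Policy A).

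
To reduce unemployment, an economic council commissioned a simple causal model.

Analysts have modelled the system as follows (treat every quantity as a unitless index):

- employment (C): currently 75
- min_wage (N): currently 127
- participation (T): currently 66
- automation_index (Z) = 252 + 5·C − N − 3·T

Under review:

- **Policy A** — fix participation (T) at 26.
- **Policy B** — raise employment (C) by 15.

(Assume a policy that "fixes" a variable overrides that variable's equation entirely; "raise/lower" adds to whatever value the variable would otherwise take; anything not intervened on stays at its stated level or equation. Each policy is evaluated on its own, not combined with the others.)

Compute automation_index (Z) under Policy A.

422

Policy A (T := 26):
  C = 75
  N = 127
  T = 26
  Z = 252 + 5·75 − 127 − 3·26 = 422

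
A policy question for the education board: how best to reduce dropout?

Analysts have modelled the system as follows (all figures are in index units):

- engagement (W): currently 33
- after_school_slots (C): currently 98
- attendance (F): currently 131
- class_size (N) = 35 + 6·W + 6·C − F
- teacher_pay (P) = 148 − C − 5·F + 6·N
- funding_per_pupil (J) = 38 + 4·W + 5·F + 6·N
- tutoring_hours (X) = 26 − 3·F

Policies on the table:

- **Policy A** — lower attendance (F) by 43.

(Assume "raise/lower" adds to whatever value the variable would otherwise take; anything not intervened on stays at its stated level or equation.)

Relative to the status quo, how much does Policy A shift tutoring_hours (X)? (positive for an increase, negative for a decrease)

129

Baseline:
  F = 131
  X = 26 − 3·131 = -367
Policy A (F − 43):
  F = 131 − 43 = 88
  X = 26 − 3·88 = -238
Change in X: -238 − (-367) = 129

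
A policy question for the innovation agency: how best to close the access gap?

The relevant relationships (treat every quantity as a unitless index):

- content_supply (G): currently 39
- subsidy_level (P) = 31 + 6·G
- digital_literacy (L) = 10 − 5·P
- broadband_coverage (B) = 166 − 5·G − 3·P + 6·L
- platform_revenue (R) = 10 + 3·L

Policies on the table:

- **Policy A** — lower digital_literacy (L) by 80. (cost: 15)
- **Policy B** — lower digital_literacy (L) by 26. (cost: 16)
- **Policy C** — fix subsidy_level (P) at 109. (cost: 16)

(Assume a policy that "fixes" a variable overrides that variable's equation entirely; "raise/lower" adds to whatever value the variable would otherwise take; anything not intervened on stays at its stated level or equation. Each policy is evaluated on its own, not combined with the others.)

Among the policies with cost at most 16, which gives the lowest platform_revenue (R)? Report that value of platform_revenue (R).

-4175

Policy A (L − 80):
  G = 39
  P = 31 + 6·39 = 265
  L = 10 − 5·265 (−80 from intervention) = -1395
  R = 10 + 3·(-1395) = -4175
Policy B (L − 26):
  G = 39
  P = 31 + 6·39 = 265
  L = 10 − 5·265 (−26 from intervention) = -1341
  R = 10 + 3·(-1341) = -4013
Policy C (P := 109):
  G = 39
  P = 109
  L = 10 − 5·109 = -535
  R = 10 + 3·(-535) = -1595
Comparing — Policy A: R=-4175, Policy B: R=-4013, Policy C: R=-1595. Lowest is -4175 (Policy A).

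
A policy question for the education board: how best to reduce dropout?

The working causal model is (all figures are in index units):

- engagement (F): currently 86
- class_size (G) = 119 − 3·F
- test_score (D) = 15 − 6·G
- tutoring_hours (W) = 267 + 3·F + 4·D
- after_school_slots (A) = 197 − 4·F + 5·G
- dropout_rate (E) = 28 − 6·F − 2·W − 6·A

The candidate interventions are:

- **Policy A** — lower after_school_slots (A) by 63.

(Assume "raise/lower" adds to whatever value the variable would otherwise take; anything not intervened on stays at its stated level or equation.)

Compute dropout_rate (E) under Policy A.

Policy A (A − 63):
  F = 86
  G = 119 − 3·86 = -139
  D = 15 − 6·(-139) = 849
  W = 267 + 3·86 + 4·849 = 3921
  A = 197 − 4·86 + 5·(-139) (−63 from intervention) = -905
  E = 28 − 6·86 − 2·3921 − 6·(-905) = -2900

-2900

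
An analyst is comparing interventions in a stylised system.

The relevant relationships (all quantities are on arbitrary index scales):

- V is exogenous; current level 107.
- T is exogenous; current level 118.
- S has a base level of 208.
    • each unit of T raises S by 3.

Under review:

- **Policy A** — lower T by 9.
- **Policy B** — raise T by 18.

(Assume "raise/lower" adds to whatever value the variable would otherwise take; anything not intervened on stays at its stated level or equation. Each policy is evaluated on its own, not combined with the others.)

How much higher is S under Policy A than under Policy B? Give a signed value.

-81

Policy A (T − 9):
  T = 118 − 9 = 109
  S = 208 + 3·109 = 535
Policy B (T + 18):
  T = 118 + 18 = 136
  S = 208 + 3·136 = 616
S: 535 − 616 = -81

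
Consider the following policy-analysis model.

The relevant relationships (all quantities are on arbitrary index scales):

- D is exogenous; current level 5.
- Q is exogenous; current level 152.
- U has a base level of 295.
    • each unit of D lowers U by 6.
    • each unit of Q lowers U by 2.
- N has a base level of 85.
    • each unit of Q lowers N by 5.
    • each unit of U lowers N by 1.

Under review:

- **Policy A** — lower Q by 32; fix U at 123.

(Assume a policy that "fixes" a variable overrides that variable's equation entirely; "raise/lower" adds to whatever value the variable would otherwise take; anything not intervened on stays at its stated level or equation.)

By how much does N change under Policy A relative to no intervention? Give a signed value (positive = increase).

Baseline:
  D = 5
  Q = 152
  U = 295 − 6·5 − 2·152 = -39
  N = 85 − 5·152 − (-39) = -636
Policy A (Q − 32, U := 123):
  D = 5
  Q = 152 − 32 = 120
  U = 123
  N = 85 − 5·120 − 123 = -638
Change in N: -638 − (-636) = -2

-2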